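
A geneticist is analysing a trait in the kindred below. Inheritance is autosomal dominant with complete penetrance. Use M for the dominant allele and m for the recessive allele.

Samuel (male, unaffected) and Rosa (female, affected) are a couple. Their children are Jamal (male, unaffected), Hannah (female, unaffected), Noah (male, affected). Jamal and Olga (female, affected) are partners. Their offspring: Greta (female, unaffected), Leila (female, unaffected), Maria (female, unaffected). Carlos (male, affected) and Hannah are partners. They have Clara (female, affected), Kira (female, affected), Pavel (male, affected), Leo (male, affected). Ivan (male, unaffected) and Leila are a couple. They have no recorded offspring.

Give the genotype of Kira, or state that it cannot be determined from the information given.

From phenotype alone, Kira is MM or Mm.
Kira is affected so carries M and received m from Hannah (mm), so Kira is Mm.

Mm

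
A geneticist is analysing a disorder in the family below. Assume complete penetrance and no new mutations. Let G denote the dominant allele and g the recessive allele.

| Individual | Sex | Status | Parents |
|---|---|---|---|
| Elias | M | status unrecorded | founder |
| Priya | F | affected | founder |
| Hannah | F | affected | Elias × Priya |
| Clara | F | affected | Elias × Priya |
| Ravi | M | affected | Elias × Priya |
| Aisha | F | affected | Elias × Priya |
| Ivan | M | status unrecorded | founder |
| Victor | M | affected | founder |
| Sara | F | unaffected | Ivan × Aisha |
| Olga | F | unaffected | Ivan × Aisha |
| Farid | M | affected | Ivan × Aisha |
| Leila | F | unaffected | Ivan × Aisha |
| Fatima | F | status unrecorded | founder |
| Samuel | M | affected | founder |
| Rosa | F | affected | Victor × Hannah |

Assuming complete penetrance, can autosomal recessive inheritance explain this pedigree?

A consistent assignment under autosomal recessive exists: Elias Gg, Priya gg, Hannah gg, Clara gg, Ravi gg, Aisha gg, Ivan Gg, Victor gg, Sara Gg, Olga Gg, Farid gg, Leila Gg, Fatima GG, Samuel gg, Rosa gg.
In this assignment every recorded phenotype matches its genotype and every non-founder's genotype is obtainable from its parents' genotypes, so the pedigree is consistent.

Yes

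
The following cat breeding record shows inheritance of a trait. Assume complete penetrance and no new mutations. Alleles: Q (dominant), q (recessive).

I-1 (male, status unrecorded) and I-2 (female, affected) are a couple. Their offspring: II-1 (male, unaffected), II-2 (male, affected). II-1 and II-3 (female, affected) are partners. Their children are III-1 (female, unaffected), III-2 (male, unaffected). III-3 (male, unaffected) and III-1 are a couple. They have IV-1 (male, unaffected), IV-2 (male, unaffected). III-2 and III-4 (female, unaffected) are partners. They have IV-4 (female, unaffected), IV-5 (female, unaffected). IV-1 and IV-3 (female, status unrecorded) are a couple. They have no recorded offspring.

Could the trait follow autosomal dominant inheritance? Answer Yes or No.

Yes

A consistent assignment under autosomal dominant exists: I-1 Qq, I-2 Qq, II-1 qq, II-2 QQ, II-3 Qq, III-1 qq, III-2 qq, III-3 qq, III-4 qq, IV-1 qq, IV-2 qq, IV-3 QQ, IV-4 qq, IV-5 qq.
In this assignment every recorded phenotype matches its genotype and every non-founder's genotype is obtainable from its parents' genotypes, so the pedigree is consistent.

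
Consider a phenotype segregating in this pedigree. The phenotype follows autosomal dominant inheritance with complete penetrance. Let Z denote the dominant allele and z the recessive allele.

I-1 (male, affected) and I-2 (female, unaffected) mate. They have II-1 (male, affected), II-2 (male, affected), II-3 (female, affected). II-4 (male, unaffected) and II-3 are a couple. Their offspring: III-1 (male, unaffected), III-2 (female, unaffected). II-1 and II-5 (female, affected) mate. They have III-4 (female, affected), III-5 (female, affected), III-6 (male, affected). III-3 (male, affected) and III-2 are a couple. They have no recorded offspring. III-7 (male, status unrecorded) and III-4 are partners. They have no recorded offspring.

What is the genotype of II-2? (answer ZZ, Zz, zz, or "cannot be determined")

Zz

From phenotype alone, II-2 is ZZ or Zz.
II-2 is affected so carries Z and received z from I-2 (zz), so II-2 is Zz.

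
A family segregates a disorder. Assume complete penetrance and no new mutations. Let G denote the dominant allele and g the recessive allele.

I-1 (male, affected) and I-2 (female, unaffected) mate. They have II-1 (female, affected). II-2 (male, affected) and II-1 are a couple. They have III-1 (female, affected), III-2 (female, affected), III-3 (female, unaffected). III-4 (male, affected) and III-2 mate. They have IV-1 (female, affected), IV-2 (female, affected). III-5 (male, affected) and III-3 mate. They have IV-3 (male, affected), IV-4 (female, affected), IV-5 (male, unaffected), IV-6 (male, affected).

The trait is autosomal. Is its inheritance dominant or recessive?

II-2 and II-1 are both affected yet have an unaffected child III-3. Under a recessive model two affected parents are homozygous and every child would be affected, so the trait cannot be recessive.

dominant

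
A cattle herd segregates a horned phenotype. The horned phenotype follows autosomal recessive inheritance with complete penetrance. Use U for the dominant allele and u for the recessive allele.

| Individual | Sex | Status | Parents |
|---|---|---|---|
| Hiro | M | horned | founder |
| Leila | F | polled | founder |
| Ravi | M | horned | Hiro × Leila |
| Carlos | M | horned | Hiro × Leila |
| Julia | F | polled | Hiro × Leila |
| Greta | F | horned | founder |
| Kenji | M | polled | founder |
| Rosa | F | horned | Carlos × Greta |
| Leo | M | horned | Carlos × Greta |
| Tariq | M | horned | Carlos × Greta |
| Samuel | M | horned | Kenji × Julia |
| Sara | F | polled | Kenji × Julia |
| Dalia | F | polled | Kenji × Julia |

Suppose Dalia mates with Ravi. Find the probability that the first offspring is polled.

2/3

Kenji is polled so carries U and passed u to Samuel (uu), so Kenji is Uu.
Julia is polled so carries U and received u from Hiro (uu), so Julia is Uu.
Dalia is a polled offspring of Kenji (Uu) × Julia (Uu), whose cross gives 1/4 UU : 1/2 Uu : 1/4 uu; conditioning on being polled, Dalia is UU with probability 1/3, Uu with probability 2/3.
Ravi is horned, so Ravi is uu.
Summing over parental genotype combinations, P(offspring is polled) = 1/3·1 + 2/3·1/2 = 2/3.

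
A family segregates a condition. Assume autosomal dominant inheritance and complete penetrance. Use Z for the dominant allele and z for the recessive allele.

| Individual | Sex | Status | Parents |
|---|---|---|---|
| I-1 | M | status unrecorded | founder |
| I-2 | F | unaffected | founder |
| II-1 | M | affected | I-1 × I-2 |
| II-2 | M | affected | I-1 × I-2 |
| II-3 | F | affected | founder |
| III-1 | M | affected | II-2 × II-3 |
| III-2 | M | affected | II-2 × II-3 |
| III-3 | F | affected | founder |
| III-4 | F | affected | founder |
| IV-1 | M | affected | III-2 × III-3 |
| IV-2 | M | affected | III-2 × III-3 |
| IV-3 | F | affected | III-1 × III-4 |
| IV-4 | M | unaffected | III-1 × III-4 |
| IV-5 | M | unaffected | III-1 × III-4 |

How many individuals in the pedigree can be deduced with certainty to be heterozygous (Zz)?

Obligate heterozygotes: II-1 is affected so carries Z and received z from I-2 (zz), so II-1 is Zz; II-2 is affected so carries Z and received z from I-2 (zz), so II-2 is Zz; III-1 is affected so carries Z and passed z to IV-4 (zz), so III-1 is Zz; III-4 is affected so carries Z and passed z to IV-4 (zz), so III-4 is Zz.
Every other individual is either homozygous by phenotype or has at least one consistent homozygous assignment, so the count is 4.

4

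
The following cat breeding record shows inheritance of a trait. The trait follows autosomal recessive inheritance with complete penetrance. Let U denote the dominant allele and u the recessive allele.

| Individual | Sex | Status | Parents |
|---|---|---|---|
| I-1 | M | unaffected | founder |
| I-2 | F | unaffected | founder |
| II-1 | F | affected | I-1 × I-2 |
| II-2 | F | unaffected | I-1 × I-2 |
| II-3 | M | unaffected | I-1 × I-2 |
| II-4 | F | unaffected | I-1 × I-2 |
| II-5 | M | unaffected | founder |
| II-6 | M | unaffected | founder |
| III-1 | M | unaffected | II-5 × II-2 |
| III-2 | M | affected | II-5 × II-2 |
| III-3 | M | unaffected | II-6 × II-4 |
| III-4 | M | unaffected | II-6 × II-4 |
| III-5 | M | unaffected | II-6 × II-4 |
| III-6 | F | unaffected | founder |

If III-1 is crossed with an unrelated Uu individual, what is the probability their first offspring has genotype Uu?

II-5 is unaffected so carries U and passed u to III-2 (uu), so II-5 is Uu.
II-2 is unaffected so carries U and passed u to III-2 (uu), so II-2 is Uu.
III-1 is an unaffected offspring of II-5 (Uu) × II-2 (Uu), whose cross gives 1/4 UU : 1/2 Uu : 1/4 uu; conditioning on being unaffected, III-1 is UU with probability 1/3, Uu with probability 2/3.
Summing over parental genotype combinations, P(offspring has genotype Uu) = 1/3·1/2 + 2/3·1/2 = 1/2.

1/2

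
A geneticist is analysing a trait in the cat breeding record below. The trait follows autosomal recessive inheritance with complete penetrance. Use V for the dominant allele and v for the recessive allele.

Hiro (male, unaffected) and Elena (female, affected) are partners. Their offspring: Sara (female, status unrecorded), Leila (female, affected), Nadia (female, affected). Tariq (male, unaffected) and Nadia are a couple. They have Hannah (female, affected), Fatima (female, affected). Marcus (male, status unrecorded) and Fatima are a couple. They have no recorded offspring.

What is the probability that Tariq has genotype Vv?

Tariq is unaffected so carries V and passed v to Hannah (vv), so Tariq is Vv, giving P(Vv) = 1.

1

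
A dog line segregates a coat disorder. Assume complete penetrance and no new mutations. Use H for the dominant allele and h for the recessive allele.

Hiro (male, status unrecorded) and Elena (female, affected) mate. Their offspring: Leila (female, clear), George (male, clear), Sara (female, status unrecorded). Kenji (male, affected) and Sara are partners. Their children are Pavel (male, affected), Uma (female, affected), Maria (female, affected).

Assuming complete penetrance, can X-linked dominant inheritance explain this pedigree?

A consistent assignment under X-linked dominant exists: Hiro X^h Y, Elena X^H X^h, Leila X^h X^h, George X^h Y, Sara X^H X^h, Kenji X^H Y, Pavel X^H Y, Uma X^H X^H, Maria X^H X^H.
In this assignment every recorded phenotype matches its genotype and every non-founder's genotype is obtainable from its parents' genotypes, so the pedigree is consistent.

Yes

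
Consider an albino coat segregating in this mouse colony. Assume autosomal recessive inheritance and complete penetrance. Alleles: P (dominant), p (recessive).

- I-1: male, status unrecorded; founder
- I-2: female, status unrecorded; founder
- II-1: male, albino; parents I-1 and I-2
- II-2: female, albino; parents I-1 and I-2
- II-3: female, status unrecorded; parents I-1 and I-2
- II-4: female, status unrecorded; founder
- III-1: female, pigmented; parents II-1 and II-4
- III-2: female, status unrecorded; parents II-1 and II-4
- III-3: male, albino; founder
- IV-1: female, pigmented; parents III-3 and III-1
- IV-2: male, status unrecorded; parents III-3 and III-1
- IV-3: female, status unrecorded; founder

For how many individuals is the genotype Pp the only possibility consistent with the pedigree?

2

Obligate heterozygotes: III-1 is pigmented so carries P and received p from II-1 (pp), so III-1 is Pp; IV-1 is pigmented so carries P and received p from III-3 (pp), so IV-1 is Pp.
Every other individual is either homozygous by phenotype or has at least one consistent homozygous assignment, so the count is 2.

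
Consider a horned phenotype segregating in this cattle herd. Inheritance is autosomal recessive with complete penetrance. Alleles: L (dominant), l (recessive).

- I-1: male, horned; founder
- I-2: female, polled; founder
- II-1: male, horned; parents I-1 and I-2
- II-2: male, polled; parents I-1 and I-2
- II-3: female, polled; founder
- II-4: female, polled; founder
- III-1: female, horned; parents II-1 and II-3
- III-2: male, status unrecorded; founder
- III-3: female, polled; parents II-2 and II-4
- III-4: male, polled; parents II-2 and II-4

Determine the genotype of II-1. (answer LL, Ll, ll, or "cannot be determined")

ll

II-1 is horned, so II-1 is ll.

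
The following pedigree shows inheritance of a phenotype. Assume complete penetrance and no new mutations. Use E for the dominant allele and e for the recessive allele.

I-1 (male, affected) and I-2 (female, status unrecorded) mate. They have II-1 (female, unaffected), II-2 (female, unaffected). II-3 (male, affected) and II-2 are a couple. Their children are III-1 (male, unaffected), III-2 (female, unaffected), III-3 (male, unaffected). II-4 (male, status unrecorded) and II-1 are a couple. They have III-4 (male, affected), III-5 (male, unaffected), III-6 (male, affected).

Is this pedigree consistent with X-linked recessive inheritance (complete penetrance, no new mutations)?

A consistent assignment under X-linked recessive exists: I-1 X^e Y, I-2 X^E X^E, II-1 X^E X^e, II-2 X^E X^e, II-3 X^e Y, II-4 X^E Y, III-1 X^E Y, III-2 X^E X^e, III-3 X^E Y, III-4 X^e Y, III-5 X^E Y, III-6 X^e Y.
In this assignment every recorded phenotype matches its genotype and every non-founder's genotype is obtainable from its parents' genotypes, so the pedigree is consistent.

Yes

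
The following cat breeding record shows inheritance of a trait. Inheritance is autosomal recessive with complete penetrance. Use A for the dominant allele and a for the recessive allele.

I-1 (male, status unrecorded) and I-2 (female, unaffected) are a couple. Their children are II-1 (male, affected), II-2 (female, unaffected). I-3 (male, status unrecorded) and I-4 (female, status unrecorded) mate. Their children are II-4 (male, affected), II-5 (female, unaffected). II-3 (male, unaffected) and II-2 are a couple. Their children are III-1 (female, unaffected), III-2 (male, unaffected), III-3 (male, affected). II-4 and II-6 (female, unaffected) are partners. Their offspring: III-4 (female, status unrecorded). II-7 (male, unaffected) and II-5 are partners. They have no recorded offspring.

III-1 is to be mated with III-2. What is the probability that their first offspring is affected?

1/9

II-3 is unaffected so carries A and passed a to III-3 (aa), so II-3 is Aa.
II-2 is unaffected so carries A and passed a to III-3 (aa), so II-2 is Aa.
III-1 is an unaffected offspring of II-3 (Aa) × II-2 (Aa), whose cross gives 1/4 AA : 1/2 Aa : 1/4 aa; conditioning on being unaffected, III-1 is AA with probability 1/3, Aa with probability 2/3.
III-2 is an unaffected offspring of II-3 (Aa) × II-2 (Aa), whose cross gives 1/4 AA : 1/2 Aa : 1/4 aa; conditioning on being unaffected, III-2 is AA with probability 1/3, Aa with probability 2/3.
Summing over parental genotype combinations, P(offspring is affected) = 4/9·1/4 = 1/9.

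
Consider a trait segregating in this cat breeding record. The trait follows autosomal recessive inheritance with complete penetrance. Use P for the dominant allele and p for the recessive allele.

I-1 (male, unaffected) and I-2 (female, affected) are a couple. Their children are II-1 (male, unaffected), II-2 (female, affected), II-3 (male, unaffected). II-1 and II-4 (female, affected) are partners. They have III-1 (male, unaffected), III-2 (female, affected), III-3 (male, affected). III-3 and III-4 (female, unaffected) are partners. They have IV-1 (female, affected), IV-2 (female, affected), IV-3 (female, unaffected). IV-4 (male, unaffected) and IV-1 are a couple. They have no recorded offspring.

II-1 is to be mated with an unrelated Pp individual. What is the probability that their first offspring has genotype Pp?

II-1 is unaffected so carries P and received p from I-2 (pp), so II-1 is Pp.
The cross gives 1/4 PP : 1/2 Pp : 1/4 pp, so P(offspring has genotype Pp) = 1/2.

1/2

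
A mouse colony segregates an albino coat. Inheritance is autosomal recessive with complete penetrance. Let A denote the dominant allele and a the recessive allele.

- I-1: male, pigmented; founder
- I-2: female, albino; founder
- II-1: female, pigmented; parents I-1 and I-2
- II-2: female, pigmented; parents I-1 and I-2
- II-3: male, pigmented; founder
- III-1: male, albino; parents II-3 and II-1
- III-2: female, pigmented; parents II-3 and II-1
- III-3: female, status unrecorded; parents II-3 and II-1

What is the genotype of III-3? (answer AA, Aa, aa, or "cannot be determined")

cannot be determined

III-3's phenotype is unrecorded, and no parent or child forces a single allele at both positions; consistent genotype assignments exist with III-3 as AA or Aa or aa.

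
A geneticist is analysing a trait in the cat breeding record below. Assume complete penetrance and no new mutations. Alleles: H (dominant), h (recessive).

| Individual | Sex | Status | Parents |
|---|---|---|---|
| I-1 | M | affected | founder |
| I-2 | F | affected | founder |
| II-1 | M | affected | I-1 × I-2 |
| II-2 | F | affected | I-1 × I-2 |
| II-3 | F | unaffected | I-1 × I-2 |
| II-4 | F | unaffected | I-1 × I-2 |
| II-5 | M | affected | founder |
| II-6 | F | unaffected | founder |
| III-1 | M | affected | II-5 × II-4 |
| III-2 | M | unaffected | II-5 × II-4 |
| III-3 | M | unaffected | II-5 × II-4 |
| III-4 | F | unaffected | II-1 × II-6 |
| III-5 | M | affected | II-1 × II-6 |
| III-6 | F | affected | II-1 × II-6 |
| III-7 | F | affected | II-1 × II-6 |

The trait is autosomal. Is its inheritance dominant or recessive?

I-1 and I-2 are both affected yet have an unaffected child II-3. Under a recessive model two affected parents are homozygous and every child would be affected, so the trait cannot be recessive.

dominant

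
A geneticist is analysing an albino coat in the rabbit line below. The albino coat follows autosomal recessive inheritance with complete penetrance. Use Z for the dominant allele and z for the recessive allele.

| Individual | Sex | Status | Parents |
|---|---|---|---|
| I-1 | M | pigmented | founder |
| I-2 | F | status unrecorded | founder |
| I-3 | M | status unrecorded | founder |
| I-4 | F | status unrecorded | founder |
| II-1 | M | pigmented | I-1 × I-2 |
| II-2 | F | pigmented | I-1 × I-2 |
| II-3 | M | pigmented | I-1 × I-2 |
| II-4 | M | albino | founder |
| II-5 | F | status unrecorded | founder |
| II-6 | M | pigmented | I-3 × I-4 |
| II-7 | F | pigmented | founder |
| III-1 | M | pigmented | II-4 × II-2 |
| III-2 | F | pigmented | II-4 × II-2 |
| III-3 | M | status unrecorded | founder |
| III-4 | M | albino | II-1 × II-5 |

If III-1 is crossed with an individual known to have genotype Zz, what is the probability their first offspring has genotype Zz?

1/2

III-1 is pigmented so carries Z and received z from II-4 (zz), so III-1 is Zz.
The cross gives 1/4 ZZ : 1/2 Zz : 1/4 zz, so P(offspring has genotype Zz) = 1/2.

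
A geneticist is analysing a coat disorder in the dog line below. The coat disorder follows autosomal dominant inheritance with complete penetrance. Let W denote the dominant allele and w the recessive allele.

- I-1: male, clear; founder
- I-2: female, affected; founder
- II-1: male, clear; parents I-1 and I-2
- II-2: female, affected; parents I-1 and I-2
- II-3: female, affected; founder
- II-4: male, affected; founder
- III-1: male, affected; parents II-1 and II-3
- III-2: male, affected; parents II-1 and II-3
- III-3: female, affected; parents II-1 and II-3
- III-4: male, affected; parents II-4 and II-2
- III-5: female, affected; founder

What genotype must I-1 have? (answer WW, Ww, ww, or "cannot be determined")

I-1 is clear, so I-1 is ww.

ww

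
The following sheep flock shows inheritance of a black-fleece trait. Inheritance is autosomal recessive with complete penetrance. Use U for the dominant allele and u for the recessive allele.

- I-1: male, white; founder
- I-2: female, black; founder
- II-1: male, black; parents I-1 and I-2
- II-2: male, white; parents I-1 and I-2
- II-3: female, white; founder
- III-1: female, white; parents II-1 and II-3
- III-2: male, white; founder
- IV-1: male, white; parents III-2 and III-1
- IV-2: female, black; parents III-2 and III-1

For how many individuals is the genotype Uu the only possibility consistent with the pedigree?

Obligate heterozygotes: I-1 is white so carries U and passed u to II-1 (uu), so I-1 is Uu; II-2 is white so carries U and received u from I-2 (uu), so II-2 is Uu; III-1 is white so carries U and received u from II-1 (uu), so III-1 is Uu; III-2 is white so carries U and passed u to IV-2 (uu), so III-2 is Uu.
Every other individual is either homozygous by phenotype or has at least one consistent homozygous assignment, so the count is 4.

4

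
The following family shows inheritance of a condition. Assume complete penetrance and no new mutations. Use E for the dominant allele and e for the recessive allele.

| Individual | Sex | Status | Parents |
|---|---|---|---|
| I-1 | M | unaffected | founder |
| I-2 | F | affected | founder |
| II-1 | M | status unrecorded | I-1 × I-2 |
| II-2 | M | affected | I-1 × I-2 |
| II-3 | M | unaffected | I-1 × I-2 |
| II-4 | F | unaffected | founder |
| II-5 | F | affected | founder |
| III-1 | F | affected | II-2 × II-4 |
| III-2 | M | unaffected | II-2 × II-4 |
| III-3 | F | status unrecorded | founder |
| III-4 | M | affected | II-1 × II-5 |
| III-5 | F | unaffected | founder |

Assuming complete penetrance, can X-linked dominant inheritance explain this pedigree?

Yes

A consistent assignment under X-linked dominant exists: I-1 X^e Y, I-2 X^E X^e, II-1 X^E Y, II-2 X^E Y, II-3 X^e Y, II-4 X^e X^e, II-5 X^E X^E, III-1 X^E X^e, III-2 X^e Y, III-3 X^E X^E, III-4 X^E Y, III-5 X^e X^e.
In this assignment every recorded phenotype matches its genotype and every non-founder's genotype is obtainable from its parents' genotypes, so the pedigree is consistent.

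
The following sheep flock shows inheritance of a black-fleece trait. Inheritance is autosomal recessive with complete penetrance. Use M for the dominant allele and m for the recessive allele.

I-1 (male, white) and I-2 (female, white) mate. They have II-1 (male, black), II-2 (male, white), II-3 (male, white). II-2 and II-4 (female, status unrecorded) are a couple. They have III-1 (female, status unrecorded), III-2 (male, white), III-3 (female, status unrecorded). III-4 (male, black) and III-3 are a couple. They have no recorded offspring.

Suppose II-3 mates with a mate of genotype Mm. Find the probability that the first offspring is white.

5/6

I-1 is white so carries M and passed m to II-1 (mm), so I-1 is Mm.
I-2 is white so carries M and passed m to II-1 (mm), so I-2 is Mm.
II-3 is a white offspring of I-1 (Mm) × I-2 (Mm), whose cross gives 1/4 MM : 1/2 Mm : 1/4 mm; conditioning on being white, II-3 is MM with probability 1/3, Mm with probability 2/3.
Summing over parental genotype combinations, P(offspring is white) = 1/3·1 + 2/3·3/4 = 5/6.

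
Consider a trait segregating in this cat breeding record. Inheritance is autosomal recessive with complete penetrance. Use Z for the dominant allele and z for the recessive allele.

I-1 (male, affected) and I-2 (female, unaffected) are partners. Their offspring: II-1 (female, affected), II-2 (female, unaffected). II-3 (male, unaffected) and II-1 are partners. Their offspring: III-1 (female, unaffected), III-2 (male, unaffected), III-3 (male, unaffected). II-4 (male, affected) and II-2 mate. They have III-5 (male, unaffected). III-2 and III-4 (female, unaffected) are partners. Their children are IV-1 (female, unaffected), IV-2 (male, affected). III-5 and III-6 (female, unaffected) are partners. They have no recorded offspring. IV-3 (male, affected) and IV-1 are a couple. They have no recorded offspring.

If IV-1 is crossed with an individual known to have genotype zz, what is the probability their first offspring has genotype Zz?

III-2 is unaffected so carries Z and received z from II-1 (zz), so III-2 is Zz.
III-4 is unaffected so carries Z and passed z to IV-2 (zz), so III-4 is Zz.
IV-1 is an unaffected offspring of III-2 (Zz) × III-4 (Zz), whose cross gives 1/4 ZZ : 1/2 Zz : 1/4 zz; conditioning on being unaffected, IV-1 is ZZ with probability 1/3, Zz with probability 2/3.
Summing over parental genotype combinations, P(offspring has genotype Zz) = 1/3·1 + 2/3·1/2 = 2/3.

2/3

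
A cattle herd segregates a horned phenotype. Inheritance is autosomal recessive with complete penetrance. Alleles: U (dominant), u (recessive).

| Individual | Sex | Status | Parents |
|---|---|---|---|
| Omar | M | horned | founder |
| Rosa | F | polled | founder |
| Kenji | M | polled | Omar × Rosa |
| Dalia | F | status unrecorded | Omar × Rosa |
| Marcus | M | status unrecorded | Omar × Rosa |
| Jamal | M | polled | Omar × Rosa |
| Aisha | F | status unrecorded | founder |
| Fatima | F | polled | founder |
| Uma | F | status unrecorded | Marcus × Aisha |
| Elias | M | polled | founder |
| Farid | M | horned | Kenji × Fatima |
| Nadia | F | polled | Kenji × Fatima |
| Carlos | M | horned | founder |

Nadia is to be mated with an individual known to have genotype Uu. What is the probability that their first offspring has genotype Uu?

1/2

Kenji is polled so carries U and received u from Omar (uu), so Kenji is Uu.
Fatima is polled so carries U and passed u to Farid (uu), so Fatima is Uu.
Nadia is a polled offspring of Kenji (Uu) × Fatima (Uu), whose cross gives 1/4 UU : 1/2 Uu : 1/4 uu; conditioning on being polled, Nadia is UU with probability 1/3, Uu with probability 2/3.
Summing over parental genotype combinations, P(offspring has genotype Uu) = 1/3·1/2 + 2/3·1/2 = 1/2.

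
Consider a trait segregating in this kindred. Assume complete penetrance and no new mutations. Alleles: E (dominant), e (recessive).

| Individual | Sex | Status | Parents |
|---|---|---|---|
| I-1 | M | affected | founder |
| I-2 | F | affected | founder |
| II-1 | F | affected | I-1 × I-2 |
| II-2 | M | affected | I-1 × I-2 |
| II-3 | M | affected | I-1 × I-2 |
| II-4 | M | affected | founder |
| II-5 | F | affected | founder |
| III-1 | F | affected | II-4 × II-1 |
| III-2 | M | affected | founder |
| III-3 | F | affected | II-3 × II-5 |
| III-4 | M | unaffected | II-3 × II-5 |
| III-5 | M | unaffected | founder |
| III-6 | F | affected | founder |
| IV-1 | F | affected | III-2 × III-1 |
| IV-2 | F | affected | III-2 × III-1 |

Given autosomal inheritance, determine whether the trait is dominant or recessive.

dominant

II-3 and II-5 are both affected yet have an unaffected child III-4. Under a recessive model two affected parents are homozygous and every child would be affected, so the trait cannot be recessive.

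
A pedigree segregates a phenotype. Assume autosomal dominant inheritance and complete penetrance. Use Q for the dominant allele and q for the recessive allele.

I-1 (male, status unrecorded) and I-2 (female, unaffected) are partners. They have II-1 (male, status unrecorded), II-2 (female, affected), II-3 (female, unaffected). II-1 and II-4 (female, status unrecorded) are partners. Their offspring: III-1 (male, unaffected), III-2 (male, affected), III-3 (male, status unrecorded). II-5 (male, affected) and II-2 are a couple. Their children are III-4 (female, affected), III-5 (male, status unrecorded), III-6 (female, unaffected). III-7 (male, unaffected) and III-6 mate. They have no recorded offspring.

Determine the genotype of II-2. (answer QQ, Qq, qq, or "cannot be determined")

From phenotype alone, II-2 is QQ or Qq.
II-2 is affected so carries Q and received q from I-2 (qq), so II-2 is Qq.

Qq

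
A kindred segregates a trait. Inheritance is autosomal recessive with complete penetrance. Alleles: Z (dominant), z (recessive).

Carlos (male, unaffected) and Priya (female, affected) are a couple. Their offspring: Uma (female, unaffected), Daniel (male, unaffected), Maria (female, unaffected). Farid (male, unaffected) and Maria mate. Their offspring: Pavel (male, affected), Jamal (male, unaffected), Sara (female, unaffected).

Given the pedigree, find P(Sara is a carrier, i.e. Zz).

Farid is unaffected so carries Z and passed z to Pavel (zz), so Farid is Zz.
Maria is unaffected so carries Z and received z from Priya (zz), so Maria is Zz.
Their cross gives offspring ratios 1/4 ZZ : 1/2 Zz : 1/4 zz. Conditioning on Sara being unaffected, P(Zz) = 1/2 / 3/4 = 2/3.

2/3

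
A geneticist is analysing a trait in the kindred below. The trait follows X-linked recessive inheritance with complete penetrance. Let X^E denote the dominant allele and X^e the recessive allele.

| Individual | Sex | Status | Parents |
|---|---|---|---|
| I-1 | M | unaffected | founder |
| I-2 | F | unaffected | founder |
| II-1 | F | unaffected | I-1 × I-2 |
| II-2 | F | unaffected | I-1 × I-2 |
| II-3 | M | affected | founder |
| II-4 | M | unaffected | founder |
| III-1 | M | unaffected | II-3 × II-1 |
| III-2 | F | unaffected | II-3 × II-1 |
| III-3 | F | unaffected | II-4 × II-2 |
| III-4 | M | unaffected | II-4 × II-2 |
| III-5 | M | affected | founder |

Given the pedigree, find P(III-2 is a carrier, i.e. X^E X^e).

1

III-2 is unaffected so carries E and received e from II-3 (X^e Y), so III-2 is X^E X^e, giving P(X^E X^e) = 1.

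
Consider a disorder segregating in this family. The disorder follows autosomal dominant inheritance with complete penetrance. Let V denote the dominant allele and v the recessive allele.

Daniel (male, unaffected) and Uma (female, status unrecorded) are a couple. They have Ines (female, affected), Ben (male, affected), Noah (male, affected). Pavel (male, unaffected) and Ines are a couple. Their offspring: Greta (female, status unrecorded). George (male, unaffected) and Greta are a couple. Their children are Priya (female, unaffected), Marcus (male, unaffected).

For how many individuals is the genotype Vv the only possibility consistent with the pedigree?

Obligate heterozygotes: Ines is affected so carries V and received v from Daniel (vv), so Ines is Vv; Ben is affected so carries V and received v from Daniel (vv), so Ben is Vv; Noah is affected so carries V and received v from Daniel (vv), so Noah is Vv.
Every other individual is either homozygous by phenotype or has at least one consistent homozygous assignment, so the count is 3.

3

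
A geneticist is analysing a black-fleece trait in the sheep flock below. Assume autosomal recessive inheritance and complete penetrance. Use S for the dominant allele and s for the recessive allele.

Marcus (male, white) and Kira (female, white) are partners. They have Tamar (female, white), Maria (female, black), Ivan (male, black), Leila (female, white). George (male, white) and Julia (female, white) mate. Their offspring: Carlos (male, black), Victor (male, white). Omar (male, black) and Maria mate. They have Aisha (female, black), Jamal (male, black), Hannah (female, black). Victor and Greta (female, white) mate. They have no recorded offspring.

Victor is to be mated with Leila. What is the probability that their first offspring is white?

George is white so carries S and passed s to Carlos (ss), so George is Ss.
Julia is white so carries S and passed s to Carlos (ss), so Julia is Ss.
Victor is a white offspring of George (Ss) × Julia (Ss), whose cross gives 1/4 SS : 1/2 Ss : 1/4 ss; conditioning on being white, Victor is SS with probability 1/3, Ss with probability 2/3.
Marcus is white so carries S and passed s to Maria (ss), so Marcus is Ss.
Kira is white so carries S and passed s to Maria (ss), so Kira is Ss.
Leila is a white offspring of Marcus (Ss) × Kira (Ss), whose cross gives 1/4 SS : 1/2 Ss : 1/4 ss; conditioning on being white, Leila is SS with probability 1/3, Ss with probability 2/3.
Summing over parental genotype combinations, P(offspring is white) = 1/9·1 + 2/9·1 + 2/9·1 + 4/9·3/4 = 8/9.

8/9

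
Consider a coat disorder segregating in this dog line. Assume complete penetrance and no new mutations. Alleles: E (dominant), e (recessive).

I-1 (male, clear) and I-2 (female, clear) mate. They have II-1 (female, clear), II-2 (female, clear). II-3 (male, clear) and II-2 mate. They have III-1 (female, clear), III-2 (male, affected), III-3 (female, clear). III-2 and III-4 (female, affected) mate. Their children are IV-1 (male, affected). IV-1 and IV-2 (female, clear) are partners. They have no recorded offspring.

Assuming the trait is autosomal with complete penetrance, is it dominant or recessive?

II-3 and II-2 are both clear yet have an affected child III-2. Under dominance, an affected child requires at least one affected parent, so the trait cannot be dominant.

recessive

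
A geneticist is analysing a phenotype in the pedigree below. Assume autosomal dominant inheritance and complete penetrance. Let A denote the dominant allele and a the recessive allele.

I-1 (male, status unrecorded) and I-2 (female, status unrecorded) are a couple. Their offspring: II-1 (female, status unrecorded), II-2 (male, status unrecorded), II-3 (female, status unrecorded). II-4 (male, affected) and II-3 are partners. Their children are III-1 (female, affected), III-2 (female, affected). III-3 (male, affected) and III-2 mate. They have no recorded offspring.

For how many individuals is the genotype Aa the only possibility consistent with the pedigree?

No individual's genotype is forced to Aa by the pedigree, so the count is 0.

0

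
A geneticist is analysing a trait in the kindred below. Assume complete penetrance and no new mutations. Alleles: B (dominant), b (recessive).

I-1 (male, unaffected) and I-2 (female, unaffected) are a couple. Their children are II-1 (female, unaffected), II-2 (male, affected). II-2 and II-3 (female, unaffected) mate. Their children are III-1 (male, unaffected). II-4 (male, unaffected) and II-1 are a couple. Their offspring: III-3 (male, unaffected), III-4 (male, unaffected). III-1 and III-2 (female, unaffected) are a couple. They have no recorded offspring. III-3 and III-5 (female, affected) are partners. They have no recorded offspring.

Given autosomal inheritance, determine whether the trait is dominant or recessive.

I-1 and I-2 are both unaffected yet have an affected child II-2. Under dominance, an affected child requires at least one affected parent, so the trait cannot be dominant.

recessive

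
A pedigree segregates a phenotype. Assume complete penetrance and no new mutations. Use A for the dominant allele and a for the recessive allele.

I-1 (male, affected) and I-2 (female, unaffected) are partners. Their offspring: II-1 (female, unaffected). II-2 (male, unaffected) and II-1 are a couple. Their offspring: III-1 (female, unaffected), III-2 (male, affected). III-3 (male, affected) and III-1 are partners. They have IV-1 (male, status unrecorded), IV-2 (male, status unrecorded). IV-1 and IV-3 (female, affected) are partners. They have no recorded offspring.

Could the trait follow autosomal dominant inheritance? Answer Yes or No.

No

Under autosomal dominant, III-2 (affected, male) cannot arise from II-2 (unaffected) × II-1 (unaffected).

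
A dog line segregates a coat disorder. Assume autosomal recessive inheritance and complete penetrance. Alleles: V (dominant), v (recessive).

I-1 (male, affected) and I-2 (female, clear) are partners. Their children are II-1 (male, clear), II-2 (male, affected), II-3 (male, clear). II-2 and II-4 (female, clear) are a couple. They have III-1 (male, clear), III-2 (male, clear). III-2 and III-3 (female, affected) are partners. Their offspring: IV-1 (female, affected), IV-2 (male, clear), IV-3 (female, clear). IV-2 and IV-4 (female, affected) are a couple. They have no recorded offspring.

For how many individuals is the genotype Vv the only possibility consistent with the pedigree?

7

Obligate heterozygotes: I-2 is clear so carries V and passed v to II-2 (vv), so I-2 is Vv; II-1 is clear so carries V and received v from I-1 (vv), so II-1 is Vv; II-3 is clear so carries V and received v from I-1 (vv), so II-3 is Vv; III-1 is clear so carries V and received v from II-2 (vv), so III-1 is Vv; III-2 is clear so carries V and received v from II-2 (vv), so III-2 is Vv; IV-2 is clear so carries V and received v from III-3 (vv), so IV-2 is Vv; IV-3 is clear so carries V and received v from III-3 (vv), so IV-3 is Vv.
Every other individual is either homozygous by phenotype or has at least one consistent homozygous assignment, so the count is 7.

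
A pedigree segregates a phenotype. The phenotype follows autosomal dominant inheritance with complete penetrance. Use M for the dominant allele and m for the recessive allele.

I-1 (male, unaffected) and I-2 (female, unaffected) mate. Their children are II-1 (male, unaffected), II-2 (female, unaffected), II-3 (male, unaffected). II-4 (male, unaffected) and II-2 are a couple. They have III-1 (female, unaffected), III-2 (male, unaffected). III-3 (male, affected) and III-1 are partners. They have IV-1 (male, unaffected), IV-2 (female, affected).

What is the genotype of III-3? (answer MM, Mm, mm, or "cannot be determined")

Mm

From phenotype alone, III-3 is MM or Mm.
III-3 is affected so carries M and passed m to IV-1 (mm), so III-3 is Mm.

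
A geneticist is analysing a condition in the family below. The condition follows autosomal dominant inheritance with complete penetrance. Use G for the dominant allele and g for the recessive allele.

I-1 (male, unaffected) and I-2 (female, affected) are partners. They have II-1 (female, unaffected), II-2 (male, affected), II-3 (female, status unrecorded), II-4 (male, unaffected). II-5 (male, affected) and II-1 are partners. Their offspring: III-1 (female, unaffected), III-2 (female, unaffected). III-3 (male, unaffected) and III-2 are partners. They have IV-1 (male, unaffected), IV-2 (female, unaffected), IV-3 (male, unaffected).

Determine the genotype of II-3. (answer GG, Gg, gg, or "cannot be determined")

cannot be determined

II-3's phenotype is unrecorded, and no parent or child forces a single allele at both positions; consistent genotype assignments exist with II-3 as Gg or gg.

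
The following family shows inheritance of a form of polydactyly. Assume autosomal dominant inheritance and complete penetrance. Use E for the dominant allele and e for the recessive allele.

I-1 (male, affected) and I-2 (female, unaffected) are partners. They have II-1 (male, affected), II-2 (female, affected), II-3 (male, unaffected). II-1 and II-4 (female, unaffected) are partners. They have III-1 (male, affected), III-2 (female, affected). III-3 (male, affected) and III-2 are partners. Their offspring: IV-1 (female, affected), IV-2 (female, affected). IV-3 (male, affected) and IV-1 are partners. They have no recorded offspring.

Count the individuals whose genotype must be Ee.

Obligate heterozygotes: I-1 is affected so carries E and passed e to II-3 (ee), so I-1 is Ee; II-1 is affected so carries E and received e from I-2 (ee), so II-1 is Ee; II-2 is affected so carries E and received e from I-2 (ee), so II-2 is Ee; III-1 is affected so carries E and received e from II-4 (ee), so III-1 is Ee; III-2 is affected so carries E and received e from II-4 (ee), so III-2 is Ee.
Every other individual is either homozygous by phenotype or has at least one consistent homozygous assignment, so the count is 5.

5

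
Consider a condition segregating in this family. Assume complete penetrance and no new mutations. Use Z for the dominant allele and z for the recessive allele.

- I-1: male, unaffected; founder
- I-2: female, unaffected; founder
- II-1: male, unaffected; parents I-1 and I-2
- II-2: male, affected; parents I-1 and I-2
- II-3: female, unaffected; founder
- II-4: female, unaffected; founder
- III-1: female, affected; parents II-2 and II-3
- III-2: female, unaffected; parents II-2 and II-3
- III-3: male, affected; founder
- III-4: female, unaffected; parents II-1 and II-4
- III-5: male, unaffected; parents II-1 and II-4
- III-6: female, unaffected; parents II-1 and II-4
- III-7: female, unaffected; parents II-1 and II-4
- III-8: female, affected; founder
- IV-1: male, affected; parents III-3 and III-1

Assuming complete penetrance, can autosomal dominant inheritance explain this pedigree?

Under autosomal dominant, II-2 (affected, male) cannot arise from I-1 (unaffected) × I-2 (unaffected).

No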